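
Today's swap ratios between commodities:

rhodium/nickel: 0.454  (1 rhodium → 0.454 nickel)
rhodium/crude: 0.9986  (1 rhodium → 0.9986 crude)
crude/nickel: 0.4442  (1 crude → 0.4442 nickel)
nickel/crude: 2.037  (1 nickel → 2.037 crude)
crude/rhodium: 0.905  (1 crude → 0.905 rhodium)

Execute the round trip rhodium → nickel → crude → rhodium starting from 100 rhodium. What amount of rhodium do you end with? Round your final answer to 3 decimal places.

100 rhodium × 0.454 = 45.4 nickel
45.4 nickel × 2.037 = 92.4798 crude
92.4798 crude × 0.905 = 83.694219 rhodium

83.694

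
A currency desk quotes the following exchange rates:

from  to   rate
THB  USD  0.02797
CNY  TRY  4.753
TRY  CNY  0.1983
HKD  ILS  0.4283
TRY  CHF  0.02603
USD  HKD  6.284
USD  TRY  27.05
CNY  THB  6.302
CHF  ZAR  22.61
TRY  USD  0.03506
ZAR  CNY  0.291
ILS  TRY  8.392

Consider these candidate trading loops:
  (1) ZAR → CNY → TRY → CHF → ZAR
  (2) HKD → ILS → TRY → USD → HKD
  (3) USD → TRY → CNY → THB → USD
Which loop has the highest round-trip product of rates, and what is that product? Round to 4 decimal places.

(1) 0.291 × 4.753 × 0.02603 × 22.61 = 0.81402
(2) 0.4283 × 8.392 × 0.03506 × 6.284 = 0.79188
(3) 27.05 × 0.1983 × 6.302 × 0.02797 = 0.94550
Highest is cycle (3) at 0.9455 (≤1, no arbitrage).

0.9455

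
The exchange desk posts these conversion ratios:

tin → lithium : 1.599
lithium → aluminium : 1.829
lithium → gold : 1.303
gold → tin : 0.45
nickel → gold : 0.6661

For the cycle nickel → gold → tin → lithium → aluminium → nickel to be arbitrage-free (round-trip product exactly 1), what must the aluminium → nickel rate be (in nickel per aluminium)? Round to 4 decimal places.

1.1407

Known legs of the cycle: 0.6661 × 0.45 × 1.599 × 1.829 = 0.876625534395
For no arbitrage the full-cycle product must be 1, so the missing rate is 1 / 0.876625534395 ≈ 1.140738.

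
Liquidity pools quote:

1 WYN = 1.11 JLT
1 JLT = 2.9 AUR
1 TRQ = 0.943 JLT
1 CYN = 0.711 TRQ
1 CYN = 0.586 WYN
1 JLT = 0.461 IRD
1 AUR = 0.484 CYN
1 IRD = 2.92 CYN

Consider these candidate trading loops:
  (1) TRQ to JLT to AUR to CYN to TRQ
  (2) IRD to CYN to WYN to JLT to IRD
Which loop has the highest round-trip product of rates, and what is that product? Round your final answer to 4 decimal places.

0.9411

(1) 0.943 × 2.9 × 0.484 × 0.711 = 0.94108
(2) 2.92 × 0.586 × 1.11 × 0.461 = 0.87560
Highest is cycle (1) at 0.9411 (≤1, no arbitrage).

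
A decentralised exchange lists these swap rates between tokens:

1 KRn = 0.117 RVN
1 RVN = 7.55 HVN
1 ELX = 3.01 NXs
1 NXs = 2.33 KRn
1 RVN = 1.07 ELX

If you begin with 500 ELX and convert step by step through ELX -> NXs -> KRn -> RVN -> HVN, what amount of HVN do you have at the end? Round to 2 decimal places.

500 ELX × 3.01 = 1505 NXs
1505 NXs × 2.33 = 3506.65 KRn
3506.65 KRn × 0.117 = 410.27805 RVN
410.27805 RVN × 7.55 = 3097.5992775 HVN

3097.60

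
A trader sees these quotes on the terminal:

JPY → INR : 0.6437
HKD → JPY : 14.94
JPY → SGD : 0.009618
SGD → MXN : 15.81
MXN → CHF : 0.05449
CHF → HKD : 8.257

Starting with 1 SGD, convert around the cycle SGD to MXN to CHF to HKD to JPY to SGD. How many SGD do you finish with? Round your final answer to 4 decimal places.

1.0221

1 SGD × 15.81 = 15.81 MXN
15.81 MXN × 0.05449 = 0.8614869 CHF
0.8614869 CHF × 8.257 = 7.1132973333 HKD
7.1132973333 HKD × 14.94 = 106.272662159502 JPY
106.272662159502 JPY × 0.009618 = 1.022130464650090236 SGD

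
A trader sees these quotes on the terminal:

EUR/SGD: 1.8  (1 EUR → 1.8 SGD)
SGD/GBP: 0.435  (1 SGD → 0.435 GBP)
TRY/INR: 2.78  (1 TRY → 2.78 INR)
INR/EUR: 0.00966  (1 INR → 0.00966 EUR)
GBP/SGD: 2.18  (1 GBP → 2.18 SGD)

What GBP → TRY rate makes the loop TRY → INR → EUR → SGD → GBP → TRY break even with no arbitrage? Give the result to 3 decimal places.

Known legs of the cycle: 2.78 × 0.00966 × 1.8 × 0.435 = 0.0210273084
For no arbitrage the full-cycle product must be 1, so the missing rate is 1 / 0.0210273084 ≈ 47.55720.

47.557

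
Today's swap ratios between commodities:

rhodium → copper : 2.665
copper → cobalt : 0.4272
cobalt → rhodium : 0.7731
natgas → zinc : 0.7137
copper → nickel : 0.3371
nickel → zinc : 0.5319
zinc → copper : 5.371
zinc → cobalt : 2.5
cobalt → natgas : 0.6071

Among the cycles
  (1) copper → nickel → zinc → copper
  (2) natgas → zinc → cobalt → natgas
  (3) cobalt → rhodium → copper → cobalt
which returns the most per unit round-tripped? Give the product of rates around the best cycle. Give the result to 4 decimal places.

1.0832

(1) 0.3371 × 0.5319 × 5.371 = 0.96304
(2) 0.7137 × 2.5 × 0.6071 = 1.08322
(3) 0.7731 × 2.665 × 0.4272 = 0.88017
Highest is cycle (2) at 1.0832 (>1, arbitrage).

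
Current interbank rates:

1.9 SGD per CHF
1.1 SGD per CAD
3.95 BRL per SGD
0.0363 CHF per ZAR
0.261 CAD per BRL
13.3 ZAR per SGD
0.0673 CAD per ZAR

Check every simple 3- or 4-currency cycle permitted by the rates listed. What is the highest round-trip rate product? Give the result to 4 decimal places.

1.1340

CAD→SGD→BRL→CAD: 1.1 × 3.95 × 0.261 = 1.13405
ZAR→CAD→SGD→ZAR: 0.0673 × 1.1 × 13.3 = 0.98460
ZAR→CHF→SGD→ZAR: 0.0363 × 1.9 × 13.3 = 0.91730
Maximum is CAD→SGD→BRL→CAD at 1.1340; arbitrage exists.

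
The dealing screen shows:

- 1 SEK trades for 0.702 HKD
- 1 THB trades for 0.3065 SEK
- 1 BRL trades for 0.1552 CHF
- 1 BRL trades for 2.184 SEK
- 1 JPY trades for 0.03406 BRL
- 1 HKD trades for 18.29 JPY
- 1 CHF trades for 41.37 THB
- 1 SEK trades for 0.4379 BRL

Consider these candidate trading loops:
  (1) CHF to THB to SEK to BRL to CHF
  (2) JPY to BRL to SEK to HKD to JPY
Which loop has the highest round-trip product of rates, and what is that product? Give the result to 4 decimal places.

(1) 41.37 × 0.3065 × 0.4379 × 0.1552 = 0.86175
(2) 0.03406 × 2.184 × 0.702 × 18.29 = 0.95510
Highest is cycle (2) at 0.9551 (≤1, no arbitrage).

0.9551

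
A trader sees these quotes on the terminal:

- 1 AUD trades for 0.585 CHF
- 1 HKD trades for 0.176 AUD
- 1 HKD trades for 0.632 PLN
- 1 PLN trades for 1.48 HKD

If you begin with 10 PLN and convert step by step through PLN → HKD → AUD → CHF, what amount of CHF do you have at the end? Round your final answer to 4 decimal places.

1.5238

10 PLN × 1.48 = 14.8 HKD
14.8 HKD × 0.176 = 2.6048 AUD
2.6048 AUD × 0.585 = 1.523808 CHF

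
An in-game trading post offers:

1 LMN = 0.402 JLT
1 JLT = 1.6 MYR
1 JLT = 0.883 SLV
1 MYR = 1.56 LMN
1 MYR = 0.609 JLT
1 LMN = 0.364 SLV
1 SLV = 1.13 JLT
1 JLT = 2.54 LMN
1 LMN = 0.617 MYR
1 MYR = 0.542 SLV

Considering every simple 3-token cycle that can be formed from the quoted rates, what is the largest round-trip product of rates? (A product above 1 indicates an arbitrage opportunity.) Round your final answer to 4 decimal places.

LMN→SLV→JLT→LMN: 0.364 × 1.13 × 2.54 = 1.04475
LMN→JLT→MYR→LMN: 0.402 × 1.6 × 1.56 = 1.00339
SLV→JLT→MYR→SLV: 1.13 × 1.6 × 0.542 = 0.97994
LMN→MYR→JLT→LMN: 0.617 × 0.609 × 2.54 = 0.95441
Maximum is LMN→SLV→JLT→LMN at 1.0448; arbitrage exists.

1.0448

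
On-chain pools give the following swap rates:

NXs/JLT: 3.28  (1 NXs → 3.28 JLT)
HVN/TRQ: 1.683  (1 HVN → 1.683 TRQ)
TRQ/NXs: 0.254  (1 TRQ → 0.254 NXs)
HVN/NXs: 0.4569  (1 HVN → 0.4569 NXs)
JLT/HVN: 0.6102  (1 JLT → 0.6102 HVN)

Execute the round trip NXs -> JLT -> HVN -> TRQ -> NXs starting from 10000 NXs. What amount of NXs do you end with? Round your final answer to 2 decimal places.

8555.86

10000 NXs × 3.28 = 32800 JLT
32800 JLT × 0.6102 = 20014.56 HVN
20014.56 HVN × 1.683 = 33684.50448 TRQ
33684.50448 TRQ × 0.254 = 8555.86413792 NXs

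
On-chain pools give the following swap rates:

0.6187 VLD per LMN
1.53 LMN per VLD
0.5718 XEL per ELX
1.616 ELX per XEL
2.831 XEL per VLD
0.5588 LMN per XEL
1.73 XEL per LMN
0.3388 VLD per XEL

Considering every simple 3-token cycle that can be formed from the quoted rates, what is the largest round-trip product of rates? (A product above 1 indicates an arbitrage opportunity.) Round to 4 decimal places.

XEL→LMN→VLD→XEL: 0.5588 × 0.6187 × 2.831 = 0.97876
XEL→VLD→LMN→XEL: 0.3388 × 1.53 × 1.73 = 0.89677
Maximum is XEL→LMN→VLD→XEL at 0.9788; no arbitrage — every cycle loses value.

0.9788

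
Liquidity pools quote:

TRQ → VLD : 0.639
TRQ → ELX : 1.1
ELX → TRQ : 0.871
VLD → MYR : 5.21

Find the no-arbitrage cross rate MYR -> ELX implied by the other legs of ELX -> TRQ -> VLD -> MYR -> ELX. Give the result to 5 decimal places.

0.34486

Known legs of the cycle: 0.871 × 0.639 × 5.21 = 2.89972449
For no arbitrage the full-cycle product must be 1, so the missing rate is 1 / 2.89972449 ≈ 0.3448603.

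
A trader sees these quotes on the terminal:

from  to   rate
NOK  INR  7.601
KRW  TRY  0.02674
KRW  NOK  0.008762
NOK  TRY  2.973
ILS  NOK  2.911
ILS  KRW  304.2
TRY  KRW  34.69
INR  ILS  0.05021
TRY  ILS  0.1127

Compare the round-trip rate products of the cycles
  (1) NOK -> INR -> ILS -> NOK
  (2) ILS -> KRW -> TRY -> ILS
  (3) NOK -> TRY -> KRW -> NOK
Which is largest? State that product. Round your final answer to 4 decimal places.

1.1110

(1) 7.601 × 0.05021 × 2.911 = 1.11097
(2) 304.2 × 0.02674 × 0.1127 = 0.91674
(3) 2.973 × 34.69 × 0.008762 = 0.90365
Highest is cycle (1) at 1.1110 (>1, arbitrage).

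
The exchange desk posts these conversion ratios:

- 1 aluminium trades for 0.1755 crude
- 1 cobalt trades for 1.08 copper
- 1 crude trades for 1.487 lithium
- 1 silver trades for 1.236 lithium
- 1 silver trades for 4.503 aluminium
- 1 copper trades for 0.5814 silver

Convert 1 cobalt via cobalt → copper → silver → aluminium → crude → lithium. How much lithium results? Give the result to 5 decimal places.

1 cobalt × 1.08 = 1.08 copper
1.08 copper × 0.5814 = 0.627912 silver
0.627912 silver × 4.503 = 2.827487736 aluminium
2.827487736 aluminium × 0.1755 = 0.496224097668 crude
0.496224097668 crude × 1.487 = 0.737885233232316 lithium

0.73789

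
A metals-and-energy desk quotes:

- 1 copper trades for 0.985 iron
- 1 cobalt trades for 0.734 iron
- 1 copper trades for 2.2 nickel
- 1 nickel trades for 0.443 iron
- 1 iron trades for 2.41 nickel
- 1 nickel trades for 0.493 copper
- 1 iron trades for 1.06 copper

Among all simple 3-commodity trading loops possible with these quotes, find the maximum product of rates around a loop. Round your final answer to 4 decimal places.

iron→nickel→copper→iron: 2.41 × 0.493 × 0.985 = 1.17031
iron→copper→nickel→iron: 1.06 × 2.2 × 0.443 = 1.03308
Maximum is iron→nickel→copper→iron at 1.1703; arbitrage exists.

1.1703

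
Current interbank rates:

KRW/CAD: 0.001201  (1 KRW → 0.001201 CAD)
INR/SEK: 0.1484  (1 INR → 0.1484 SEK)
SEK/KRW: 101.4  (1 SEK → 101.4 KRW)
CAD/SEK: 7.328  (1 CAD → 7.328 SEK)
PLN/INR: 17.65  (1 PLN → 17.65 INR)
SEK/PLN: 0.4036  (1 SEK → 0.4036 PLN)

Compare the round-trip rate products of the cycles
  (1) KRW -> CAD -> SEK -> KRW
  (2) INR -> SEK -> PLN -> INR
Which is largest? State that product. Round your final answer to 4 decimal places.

(1) 0.001201 × 7.328 × 101.4 = 0.89241
(2) 0.1484 × 0.4036 × 17.65 = 1.05713
Highest is cycle (2) at 1.0571 (>1, arbitrage).

1.0571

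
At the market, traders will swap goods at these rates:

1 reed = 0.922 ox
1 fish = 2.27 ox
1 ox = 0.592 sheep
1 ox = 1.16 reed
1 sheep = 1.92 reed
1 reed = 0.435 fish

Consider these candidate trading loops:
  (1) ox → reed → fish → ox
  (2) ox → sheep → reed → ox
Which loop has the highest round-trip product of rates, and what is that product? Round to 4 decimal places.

1.1454

(1) 1.16 × 0.435 × 2.27 = 1.14544
(2) 0.592 × 1.92 × 0.922 = 1.04798
Highest is cycle (1) at 1.1454 (>1, arbitrage).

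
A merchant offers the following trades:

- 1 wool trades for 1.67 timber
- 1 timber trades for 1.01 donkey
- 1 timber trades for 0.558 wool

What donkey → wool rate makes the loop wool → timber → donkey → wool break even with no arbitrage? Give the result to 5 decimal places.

Known legs of the cycle: 1.67 × 1.01 = 1.6867
For no arbitrage the full-cycle product must be 1, so the missing rate is 1 / 1.6867 ≈ 0.5928737.

0.59287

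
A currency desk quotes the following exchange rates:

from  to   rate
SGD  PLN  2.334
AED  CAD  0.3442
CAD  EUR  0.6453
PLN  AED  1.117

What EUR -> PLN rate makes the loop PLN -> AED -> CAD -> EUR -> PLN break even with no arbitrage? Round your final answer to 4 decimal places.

Known legs of the cycle: 1.117 × 0.3442 × 0.6453 = 0.24809939442
For no arbitrage the full-cycle product must be 1, so the missing rate is 1 / 0.24809939442 ≈ 4.030643.

4.0306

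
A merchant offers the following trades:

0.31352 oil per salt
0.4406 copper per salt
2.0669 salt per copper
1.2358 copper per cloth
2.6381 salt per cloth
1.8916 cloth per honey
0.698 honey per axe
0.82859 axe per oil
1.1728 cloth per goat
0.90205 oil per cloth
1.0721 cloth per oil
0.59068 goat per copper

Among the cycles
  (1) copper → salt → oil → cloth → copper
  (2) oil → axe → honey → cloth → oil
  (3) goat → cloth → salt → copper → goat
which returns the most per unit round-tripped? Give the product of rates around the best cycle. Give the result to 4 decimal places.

0.9869

(1) 2.0669 × 0.31352 × 1.0721 × 1.2358 = 0.85856
(2) 0.82859 × 0.698 × 1.8916 × 0.90205 = 0.98686
(3) 1.1728 × 2.6381 × 0.4406 × 0.59068 = 0.80522
Highest is cycle (2) at 0.9869 (≤1, no arbitrage).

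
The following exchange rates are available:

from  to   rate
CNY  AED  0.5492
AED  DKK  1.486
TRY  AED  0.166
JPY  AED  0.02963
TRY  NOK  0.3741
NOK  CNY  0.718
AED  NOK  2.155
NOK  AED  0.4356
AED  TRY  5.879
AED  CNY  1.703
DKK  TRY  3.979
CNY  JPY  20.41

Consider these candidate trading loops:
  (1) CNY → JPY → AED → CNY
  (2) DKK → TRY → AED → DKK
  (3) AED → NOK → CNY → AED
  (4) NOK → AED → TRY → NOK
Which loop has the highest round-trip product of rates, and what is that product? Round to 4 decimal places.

(1) 20.41 × 0.02963 × 1.703 = 1.02989
(2) 3.979 × 0.166 × 1.486 = 0.98152
(3) 2.155 × 0.718 × 0.5492 = 0.84977
(4) 0.4356 × 5.879 × 0.3741 = 0.95803
Highest is cycle (1) at 1.0299 (>1, arbitrage).

1.0299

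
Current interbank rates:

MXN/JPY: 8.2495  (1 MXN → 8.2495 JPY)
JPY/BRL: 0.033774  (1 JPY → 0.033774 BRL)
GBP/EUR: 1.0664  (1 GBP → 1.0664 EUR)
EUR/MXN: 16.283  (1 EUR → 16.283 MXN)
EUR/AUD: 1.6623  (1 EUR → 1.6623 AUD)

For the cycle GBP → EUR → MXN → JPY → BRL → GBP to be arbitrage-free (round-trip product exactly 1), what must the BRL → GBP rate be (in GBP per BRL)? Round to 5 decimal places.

Known legs of the cycle: 1.0664 × 16.283 × 8.2495 × 0.033774 = 4.8379868680108056
For no arbitrage the full-cycle product must be 1, so the missing rate is 1 / 4.8379868680108056 ≈ 0.2066975.

0.20670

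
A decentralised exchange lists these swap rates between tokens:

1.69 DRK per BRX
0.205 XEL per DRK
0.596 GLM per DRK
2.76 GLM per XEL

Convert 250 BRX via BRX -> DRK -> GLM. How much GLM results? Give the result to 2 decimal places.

250 BRX × 1.69 = 422.5 DRK
422.5 DRK × 0.596 = 251.81 GLM

251.81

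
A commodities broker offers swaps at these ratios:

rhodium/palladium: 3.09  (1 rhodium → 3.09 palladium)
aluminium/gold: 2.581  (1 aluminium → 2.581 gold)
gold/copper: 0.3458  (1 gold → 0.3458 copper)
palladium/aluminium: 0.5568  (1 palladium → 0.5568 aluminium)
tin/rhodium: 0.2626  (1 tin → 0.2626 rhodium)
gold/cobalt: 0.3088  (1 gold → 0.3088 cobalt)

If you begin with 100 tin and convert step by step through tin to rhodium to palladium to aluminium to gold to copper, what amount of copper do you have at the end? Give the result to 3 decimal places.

40.324

100 tin × 0.2626 = 26.26 rhodium
26.26 rhodium × 3.09 = 81.1434 palladium
81.1434 palladium × 0.5568 = 45.18064512 aluminium
45.18064512 aluminium × 2.581 = 116.61124505472 gold
116.61124505472 gold × 0.3458 = 40.324168539922176 copper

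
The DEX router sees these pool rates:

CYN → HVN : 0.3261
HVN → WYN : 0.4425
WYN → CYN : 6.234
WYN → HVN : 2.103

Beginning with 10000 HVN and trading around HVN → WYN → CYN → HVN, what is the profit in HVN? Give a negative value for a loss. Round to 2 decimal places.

10000 HVN × 0.4425 = 4425 WYN
4425 WYN × 6.234 = 27585.45 CYN
27585.45 CYN × 0.3261 = 8995.615245 HVN
Net change: 8995.615245 − 10000 = -1004.384755 HVN

-1004.38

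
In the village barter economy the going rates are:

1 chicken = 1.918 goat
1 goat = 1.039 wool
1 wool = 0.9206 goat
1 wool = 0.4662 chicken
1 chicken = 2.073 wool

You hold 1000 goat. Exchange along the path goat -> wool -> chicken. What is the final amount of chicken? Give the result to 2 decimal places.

484.38

1000 goat × 1.039 = 1039 wool
1039 wool × 0.4662 = 484.3818 chicken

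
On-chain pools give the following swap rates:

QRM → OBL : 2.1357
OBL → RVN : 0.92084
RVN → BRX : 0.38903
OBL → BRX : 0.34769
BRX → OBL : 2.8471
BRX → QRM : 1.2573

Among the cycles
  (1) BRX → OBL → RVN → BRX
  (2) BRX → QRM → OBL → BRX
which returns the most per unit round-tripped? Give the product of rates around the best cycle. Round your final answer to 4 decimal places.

(1) 2.8471 × 0.92084 × 0.38903 = 1.01993
(2) 1.2573 × 2.1357 × 0.34769 = 0.93362
Highest is cycle (1) at 1.0199 (>1, arbitrage).

1.0199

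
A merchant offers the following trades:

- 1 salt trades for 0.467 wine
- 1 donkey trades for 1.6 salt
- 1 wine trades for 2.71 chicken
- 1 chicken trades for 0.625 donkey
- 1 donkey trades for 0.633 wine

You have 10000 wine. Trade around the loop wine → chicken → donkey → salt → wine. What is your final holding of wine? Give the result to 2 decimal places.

12655.70

10000 wine × 2.71 = 27100 chicken
27100 chicken × 0.625 = 16937.5 donkey
16937.5 donkey × 1.6 = 27100 salt
27100 salt × 0.467 = 12655.7 wine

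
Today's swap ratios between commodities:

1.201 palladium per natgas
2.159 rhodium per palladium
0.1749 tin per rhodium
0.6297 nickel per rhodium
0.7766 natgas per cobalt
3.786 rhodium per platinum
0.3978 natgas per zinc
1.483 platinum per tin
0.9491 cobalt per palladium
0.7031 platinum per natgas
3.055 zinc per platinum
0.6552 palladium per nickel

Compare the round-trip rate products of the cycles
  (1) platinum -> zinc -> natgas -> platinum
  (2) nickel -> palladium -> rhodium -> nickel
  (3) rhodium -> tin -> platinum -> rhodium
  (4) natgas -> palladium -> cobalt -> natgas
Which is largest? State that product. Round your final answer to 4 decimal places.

0.9820

(1) 3.055 × 0.3978 × 0.7031 = 0.85446
(2) 0.6552 × 2.159 × 0.6297 = 0.89076
(3) 0.1749 × 1.483 × 3.786 = 0.98200
(4) 1.201 × 0.9491 × 0.7766 = 0.88522
Highest is cycle (3) at 0.9820 (≤1, no arbitrage).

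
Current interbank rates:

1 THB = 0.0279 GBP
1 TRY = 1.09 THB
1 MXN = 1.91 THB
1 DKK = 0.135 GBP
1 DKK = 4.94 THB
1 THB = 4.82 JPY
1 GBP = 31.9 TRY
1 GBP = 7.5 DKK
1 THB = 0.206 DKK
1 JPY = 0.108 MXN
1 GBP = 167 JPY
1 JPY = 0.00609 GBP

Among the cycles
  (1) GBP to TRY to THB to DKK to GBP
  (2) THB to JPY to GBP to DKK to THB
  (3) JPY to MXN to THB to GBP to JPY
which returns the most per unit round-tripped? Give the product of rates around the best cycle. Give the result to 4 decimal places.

(1) 31.9 × 1.09 × 0.206 × 0.135 = 0.96698
(2) 4.82 × 0.00609 × 7.5 × 4.94 = 1.08756
(3) 0.108 × 1.91 × 0.0279 × 167 = 0.96112
Highest is cycle (2) at 1.0876 (>1, arbitrage).

1.0876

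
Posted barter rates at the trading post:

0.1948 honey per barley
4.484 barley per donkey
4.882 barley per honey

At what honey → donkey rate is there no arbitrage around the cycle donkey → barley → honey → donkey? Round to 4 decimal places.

1.1448

Known legs of the cycle: 4.484 × 0.1948 = 0.8734832
For no arbitrage the full-cycle product must be 1, so the missing rate is 1 / 0.8734832 ≈ 1.144842.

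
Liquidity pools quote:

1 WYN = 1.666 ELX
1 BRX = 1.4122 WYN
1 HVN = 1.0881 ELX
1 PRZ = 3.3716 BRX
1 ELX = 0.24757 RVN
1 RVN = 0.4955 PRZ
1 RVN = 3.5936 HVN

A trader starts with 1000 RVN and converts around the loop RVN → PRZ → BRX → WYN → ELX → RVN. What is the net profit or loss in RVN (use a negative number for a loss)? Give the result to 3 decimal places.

-26.919

1000 RVN × 0.4955 = 495.5 PRZ
495.5 PRZ × 3.3716 = 1670.6278 BRX
1670.6278 BRX × 1.4122 = 2359.26057916 WYN
2359.26057916 WYN × 1.666 = 3930.52812488056 ELX
3930.52812488056 ELX × 0.24757 = 973.0808478766802392 RVN
Net change: 973.0808478766802392 − 1000 = -26.9191521233197608 RVN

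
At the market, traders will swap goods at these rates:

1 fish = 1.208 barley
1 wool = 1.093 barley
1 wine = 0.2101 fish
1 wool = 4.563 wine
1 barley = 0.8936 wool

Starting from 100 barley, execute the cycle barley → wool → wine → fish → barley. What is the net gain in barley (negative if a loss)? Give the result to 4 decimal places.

100 barley × 0.8936 = 89.36 wool
89.36 wool × 4.563 = 407.74968 wine
407.74968 wine × 0.2101 = 85.668207768 fish
85.668207768 fish × 1.208 = 103.487194983744 barley
Net change: 103.487194983744 − 100 = 3.487194983744 barley

3.4872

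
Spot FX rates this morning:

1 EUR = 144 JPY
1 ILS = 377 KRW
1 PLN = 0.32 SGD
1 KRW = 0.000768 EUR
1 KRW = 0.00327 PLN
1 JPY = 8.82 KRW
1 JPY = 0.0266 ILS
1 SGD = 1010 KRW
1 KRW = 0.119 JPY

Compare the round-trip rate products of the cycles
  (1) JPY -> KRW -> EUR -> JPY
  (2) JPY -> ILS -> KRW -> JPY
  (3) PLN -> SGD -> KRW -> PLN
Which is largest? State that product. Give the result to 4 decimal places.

(1) 8.82 × 0.000768 × 144 = 0.97542
(2) 0.0266 × 377 × 0.119 = 1.19336
(3) 0.32 × 1010 × 0.00327 = 1.05686
Highest is cycle (2) at 1.1934 (>1, arbitrage).

1.1934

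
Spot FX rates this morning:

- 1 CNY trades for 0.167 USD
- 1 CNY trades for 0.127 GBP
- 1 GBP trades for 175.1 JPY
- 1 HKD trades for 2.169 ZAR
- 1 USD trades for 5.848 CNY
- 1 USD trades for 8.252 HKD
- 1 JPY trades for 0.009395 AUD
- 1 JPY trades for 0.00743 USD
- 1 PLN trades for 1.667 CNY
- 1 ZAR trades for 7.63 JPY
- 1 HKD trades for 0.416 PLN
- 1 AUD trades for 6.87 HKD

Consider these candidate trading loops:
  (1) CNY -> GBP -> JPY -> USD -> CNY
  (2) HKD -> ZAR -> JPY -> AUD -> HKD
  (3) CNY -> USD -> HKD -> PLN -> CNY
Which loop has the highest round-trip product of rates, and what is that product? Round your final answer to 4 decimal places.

1.0682

(1) 0.127 × 175.1 × 0.00743 × 5.848 = 0.96624
(2) 2.169 × 7.63 × 0.009395 × 6.87 = 1.06816
(3) 0.167 × 8.252 × 0.416 × 1.667 = 0.95566
Highest is cycle (2) at 1.0682 (>1, arbitrage).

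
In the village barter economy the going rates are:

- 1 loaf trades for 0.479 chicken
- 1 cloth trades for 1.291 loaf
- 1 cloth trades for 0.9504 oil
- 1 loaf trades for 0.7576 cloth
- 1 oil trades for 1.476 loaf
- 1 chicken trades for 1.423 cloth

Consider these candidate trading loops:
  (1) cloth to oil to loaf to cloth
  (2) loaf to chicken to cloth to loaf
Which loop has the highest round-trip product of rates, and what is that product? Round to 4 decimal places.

1.0628

(1) 0.9504 × 1.476 × 0.7576 = 1.06275
(2) 0.479 × 1.423 × 1.291 = 0.87997
Highest is cycle (1) at 1.0628 (>1, arbitrage).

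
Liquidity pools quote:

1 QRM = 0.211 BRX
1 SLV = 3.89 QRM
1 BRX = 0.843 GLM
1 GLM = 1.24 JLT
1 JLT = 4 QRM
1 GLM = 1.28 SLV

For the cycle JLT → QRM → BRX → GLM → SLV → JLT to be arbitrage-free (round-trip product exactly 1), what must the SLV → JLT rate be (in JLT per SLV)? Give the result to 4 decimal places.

Known legs of the cycle: 4 × 0.211 × 0.843 × 1.28 = 0.91070976
For no arbitrage the full-cycle product must be 1, so the missing rate is 1 / 0.91070976 ≈ 1.098045.

1.0980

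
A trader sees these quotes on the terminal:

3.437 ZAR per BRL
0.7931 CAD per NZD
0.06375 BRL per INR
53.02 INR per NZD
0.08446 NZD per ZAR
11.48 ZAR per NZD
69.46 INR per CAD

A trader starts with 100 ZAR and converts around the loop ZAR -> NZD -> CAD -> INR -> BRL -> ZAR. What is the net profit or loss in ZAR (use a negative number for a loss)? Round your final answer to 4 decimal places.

1.9468

100 ZAR × 0.08446 = 8.446 NZD
8.446 NZD × 0.7931 = 6.6985226 CAD
6.6985226 CAD × 69.46 = 465.279379796 INR
465.279379796 INR × 0.06375 = 29.661560461995 BRL
29.661560461995 BRL × 3.437 = 101.946783307876815 ZAR
Net change: 101.946783307876815 − 100 = 1.946783307876815 ZAR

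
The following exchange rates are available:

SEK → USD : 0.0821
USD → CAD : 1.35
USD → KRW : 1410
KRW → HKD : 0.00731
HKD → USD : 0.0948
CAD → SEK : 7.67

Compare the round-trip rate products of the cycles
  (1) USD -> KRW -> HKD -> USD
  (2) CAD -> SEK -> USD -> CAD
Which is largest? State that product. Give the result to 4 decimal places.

(1) 1410 × 0.00731 × 0.0948 = 0.97711
(2) 7.67 × 0.0821 × 1.35 = 0.85010
Highest is cycle (1) at 0.9771 (≤1, no arbitrage).

0.9771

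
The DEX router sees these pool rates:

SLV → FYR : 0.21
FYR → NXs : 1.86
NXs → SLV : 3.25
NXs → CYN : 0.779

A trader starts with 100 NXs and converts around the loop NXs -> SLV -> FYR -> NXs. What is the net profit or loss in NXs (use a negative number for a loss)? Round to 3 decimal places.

26.945

100 NXs × 3.25 = 325 SLV
325 SLV × 0.21 = 68.25 FYR
68.25 FYR × 1.86 = 126.945 NXs
Net change: 126.945 − 100 = 26.945 NXs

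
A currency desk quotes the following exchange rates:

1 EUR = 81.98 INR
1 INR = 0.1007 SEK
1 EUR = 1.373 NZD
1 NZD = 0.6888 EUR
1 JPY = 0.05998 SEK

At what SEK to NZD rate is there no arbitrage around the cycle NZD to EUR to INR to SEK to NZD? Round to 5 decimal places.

Known legs of the cycle: 0.6888 × 81.98 × 0.1007 = 5.6863098768
For no arbitrage the full-cycle product must be 1, so the missing rate is 1 / 5.6863098768 ≈ 0.1758610.

0.17586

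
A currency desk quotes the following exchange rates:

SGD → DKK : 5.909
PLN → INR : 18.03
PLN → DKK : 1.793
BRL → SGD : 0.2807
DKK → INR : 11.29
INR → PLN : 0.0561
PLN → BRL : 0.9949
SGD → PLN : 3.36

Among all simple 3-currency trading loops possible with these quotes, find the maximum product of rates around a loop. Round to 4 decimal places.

DKK→INR→PLN→DKK: 11.29 × 0.0561 × 1.793 = 1.13563
BRL→SGD→PLN→BRL: 0.2807 × 3.36 × 0.9949 = 0.93834
Maximum is DKK→INR→PLN→DKK at 1.1356; arbitrage exists.

1.1356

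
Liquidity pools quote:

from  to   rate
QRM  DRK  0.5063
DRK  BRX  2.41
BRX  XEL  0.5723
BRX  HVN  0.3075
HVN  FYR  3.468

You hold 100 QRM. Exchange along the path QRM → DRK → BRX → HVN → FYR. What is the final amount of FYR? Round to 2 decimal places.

130.12

100 QRM × 0.5063 = 50.63 DRK
50.63 DRK × 2.41 = 122.0183 BRX
122.0183 BRX × 0.3075 = 37.52062725 HVN
37.52062725 HVN × 3.468 = 130.121535303 FYR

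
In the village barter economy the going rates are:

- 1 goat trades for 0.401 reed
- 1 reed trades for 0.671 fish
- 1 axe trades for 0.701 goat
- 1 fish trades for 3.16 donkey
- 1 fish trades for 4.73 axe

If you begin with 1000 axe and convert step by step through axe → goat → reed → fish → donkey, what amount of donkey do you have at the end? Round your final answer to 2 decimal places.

596.04

1000 axe × 0.701 = 701 goat
701 goat × 0.401 = 281.101 reed
281.101 reed × 0.671 = 188.618771 fish
188.618771 fish × 3.16 = 596.03531636 donkey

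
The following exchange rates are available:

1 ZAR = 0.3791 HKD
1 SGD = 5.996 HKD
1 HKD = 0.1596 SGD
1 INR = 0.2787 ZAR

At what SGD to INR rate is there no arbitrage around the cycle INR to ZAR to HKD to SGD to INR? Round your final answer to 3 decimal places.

59.303

Known legs of the cycle: 0.2787 × 0.3791 × 0.1596 = 0.016862565132
For no arbitrage the full-cycle product must be 1, so the missing rate is 1 / 0.016862565132 ≈ 59.30296.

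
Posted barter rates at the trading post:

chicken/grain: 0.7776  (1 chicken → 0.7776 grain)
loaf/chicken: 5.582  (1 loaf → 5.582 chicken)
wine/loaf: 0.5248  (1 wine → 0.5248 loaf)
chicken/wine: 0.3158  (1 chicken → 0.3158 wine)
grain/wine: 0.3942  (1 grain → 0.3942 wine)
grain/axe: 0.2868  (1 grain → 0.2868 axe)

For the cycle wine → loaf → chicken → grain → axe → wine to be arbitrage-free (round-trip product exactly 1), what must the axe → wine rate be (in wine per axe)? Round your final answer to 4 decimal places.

Known legs of the cycle: 0.5248 × 5.582 × 0.7776 × 0.2868 = 0.653309626318848
For no arbitrage the full-cycle product must be 1, so the missing rate is 1 / 0.653309626318848 ≈ 1.530668.

1.5307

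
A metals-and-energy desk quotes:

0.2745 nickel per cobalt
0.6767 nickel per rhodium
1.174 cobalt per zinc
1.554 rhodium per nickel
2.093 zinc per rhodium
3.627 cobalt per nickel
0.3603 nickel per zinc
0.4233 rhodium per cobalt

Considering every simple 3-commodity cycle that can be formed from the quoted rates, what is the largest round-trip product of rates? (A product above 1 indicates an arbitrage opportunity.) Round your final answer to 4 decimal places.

1.1719

rhodium→zinc→nickel→rhodium: 2.093 × 0.3603 × 1.554 = 1.17188
rhodium→zinc→cobalt→rhodium: 2.093 × 1.174 × 0.4233 = 1.04013
rhodium→nickel→cobalt→rhodium: 0.6767 × 3.627 × 0.4233 = 1.03894
Maximum is rhodium→zinc→nickel→rhodium at 1.1719; arbitrage exists.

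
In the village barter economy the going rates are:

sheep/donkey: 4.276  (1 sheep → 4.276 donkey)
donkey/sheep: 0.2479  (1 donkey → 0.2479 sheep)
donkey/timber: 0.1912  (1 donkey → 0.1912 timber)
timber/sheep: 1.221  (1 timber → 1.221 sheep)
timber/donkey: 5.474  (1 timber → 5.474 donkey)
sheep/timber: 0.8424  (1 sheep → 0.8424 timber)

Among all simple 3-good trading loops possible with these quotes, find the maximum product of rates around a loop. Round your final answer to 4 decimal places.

timber→donkey→sheep→timber: 5.474 × 0.2479 × 0.8424 = 1.14314
timber→sheep→donkey→timber: 1.221 × 4.276 × 0.1912 = 0.99825
Maximum is timber→donkey→sheep→timber at 1.1431; arbitrage exists.

1.1431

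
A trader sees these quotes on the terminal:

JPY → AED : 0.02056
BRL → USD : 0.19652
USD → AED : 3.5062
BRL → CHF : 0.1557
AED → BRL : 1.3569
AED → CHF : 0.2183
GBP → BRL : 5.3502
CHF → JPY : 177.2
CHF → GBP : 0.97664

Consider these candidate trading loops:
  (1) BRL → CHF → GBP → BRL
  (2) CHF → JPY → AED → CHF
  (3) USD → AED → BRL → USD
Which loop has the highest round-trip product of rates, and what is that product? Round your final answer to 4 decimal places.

0.9350

(1) 0.1557 × 0.97664 × 5.3502 = 0.81357
(2) 177.2 × 0.02056 × 0.2183 = 0.79532
(3) 3.5062 × 1.3569 × 0.19652 = 0.93496
Highest is cycle (3) at 0.9350 (≤1, no arbitrage).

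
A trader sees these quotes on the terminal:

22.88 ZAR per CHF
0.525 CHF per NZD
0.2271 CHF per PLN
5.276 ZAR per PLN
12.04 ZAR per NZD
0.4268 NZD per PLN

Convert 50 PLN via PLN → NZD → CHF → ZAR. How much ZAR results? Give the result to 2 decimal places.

50 PLN × 0.4268 = 21.34 NZD
21.34 NZD × 0.525 = 11.2035 CHF
11.2035 CHF × 22.88 = 256.33608 ZAR

256.34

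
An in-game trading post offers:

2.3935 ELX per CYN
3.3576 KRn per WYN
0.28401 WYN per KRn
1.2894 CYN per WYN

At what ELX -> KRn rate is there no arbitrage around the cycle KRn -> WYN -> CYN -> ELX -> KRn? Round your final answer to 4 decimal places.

1.1409

Known legs of the cycle: 0.28401 × 1.2894 × 2.3935 = 0.876505669389
For no arbitrage the full-cycle product must be 1, so the missing rate is 1 / 0.876505669389 ≈ 1.140894.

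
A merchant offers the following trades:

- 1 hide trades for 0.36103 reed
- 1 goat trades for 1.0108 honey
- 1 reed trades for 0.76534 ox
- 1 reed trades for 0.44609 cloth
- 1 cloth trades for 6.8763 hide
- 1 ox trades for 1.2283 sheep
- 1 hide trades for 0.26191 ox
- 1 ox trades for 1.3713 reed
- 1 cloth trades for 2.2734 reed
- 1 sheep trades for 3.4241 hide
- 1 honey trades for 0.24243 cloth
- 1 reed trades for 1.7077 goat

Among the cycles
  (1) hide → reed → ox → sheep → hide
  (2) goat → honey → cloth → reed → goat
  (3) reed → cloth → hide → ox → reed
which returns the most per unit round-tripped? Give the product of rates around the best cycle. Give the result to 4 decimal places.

1.1621

(1) 0.36103 × 0.76534 × 1.2283 × 3.4241 = 1.16211
(2) 1.0108 × 0.24243 × 2.2734 × 1.7077 = 0.95135
(3) 0.44609 × 6.8763 × 0.26191 × 1.3713 = 1.10170
Highest is cycle (1) at 1.1621 (>1, arbitrage).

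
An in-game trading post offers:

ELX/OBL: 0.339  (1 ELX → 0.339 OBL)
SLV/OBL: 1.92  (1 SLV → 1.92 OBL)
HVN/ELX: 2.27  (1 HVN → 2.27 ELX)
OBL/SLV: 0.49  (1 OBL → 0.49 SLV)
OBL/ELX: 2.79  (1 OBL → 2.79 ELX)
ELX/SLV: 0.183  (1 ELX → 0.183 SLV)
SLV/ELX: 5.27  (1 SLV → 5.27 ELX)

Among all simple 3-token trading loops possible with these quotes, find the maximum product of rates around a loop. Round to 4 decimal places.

ELX→SLV→OBL→ELX: 0.183 × 1.92 × 2.79 = 0.98029
ELX→OBL→SLV→ELX: 0.339 × 0.49 × 5.27 = 0.87540
Maximum is ELX→SLV→OBL→ELX at 0.9803; no arbitrage — every cycle loses value.

0.9803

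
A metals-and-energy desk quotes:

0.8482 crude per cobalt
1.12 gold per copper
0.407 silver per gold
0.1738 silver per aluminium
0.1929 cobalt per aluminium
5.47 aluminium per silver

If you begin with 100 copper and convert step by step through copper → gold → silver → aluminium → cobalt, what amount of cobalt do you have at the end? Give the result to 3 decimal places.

48.099

100 copper × 1.12 = 112 gold
112 gold × 0.407 = 45.584 silver
45.584 silver × 5.47 = 249.34448 aluminium
249.34448 aluminium × 0.1929 = 48.098550192 cobalt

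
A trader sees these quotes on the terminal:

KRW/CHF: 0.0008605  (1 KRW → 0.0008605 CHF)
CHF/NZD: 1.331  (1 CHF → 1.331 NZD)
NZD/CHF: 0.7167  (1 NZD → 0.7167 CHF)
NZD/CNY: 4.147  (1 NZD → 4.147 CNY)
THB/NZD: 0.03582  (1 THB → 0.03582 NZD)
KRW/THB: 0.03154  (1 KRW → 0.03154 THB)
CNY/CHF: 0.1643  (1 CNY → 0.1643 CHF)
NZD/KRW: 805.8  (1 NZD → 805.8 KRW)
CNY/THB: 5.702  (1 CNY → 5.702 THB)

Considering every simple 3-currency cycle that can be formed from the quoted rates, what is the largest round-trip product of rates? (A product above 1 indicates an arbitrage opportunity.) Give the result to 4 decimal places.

NZD→KRW→CHF→NZD: 805.8 × 0.0008605 × 1.331 = 0.92290
NZD→KRW→THB→NZD: 805.8 × 0.03154 × 0.03582 = 0.91036
NZD→CNY→CHF→NZD: 4.147 × 0.1643 × 1.331 = 0.90688
NZD→CNY→THB→NZD: 4.147 × 5.702 × 0.03582 = 0.84701
Maximum is NZD→KRW→CHF→NZD at 0.9229; no arbitrage — every cycle loses value.

0.9229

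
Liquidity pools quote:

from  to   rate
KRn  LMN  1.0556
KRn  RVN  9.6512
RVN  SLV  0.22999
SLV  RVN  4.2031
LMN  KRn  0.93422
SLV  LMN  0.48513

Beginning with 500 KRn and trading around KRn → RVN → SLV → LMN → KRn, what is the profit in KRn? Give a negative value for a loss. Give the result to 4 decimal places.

2.9995

500 KRn × 9.6512 = 4825.6 RVN
4825.6 RVN × 0.22999 = 1109.839744 SLV
1109.839744 SLV × 0.48513 = 538.41655500672 LMN
538.41655500672 LMN × 0.93422 = 502.9995140183779584 KRn
Net change: 502.9995140183779584 − 500 = 2.9995140183779584 KRn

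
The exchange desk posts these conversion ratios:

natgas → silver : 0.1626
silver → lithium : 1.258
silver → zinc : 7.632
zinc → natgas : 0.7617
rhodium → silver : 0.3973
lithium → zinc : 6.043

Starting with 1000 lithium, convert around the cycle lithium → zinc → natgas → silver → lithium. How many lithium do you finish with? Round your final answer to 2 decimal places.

941.54

1000 lithium × 6.043 = 6043 zinc
6043 zinc × 0.7617 = 4602.9531 natgas
4602.9531 natgas × 0.1626 = 748.44017406 silver
748.44017406 silver × 1.258 = 941.53773896748 lithium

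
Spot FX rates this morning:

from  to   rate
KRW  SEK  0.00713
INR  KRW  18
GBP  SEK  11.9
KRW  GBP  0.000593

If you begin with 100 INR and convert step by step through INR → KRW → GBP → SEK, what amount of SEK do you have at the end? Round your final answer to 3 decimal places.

100 INR × 18 = 1800 KRW
1800 KRW × 0.000593 = 1.0674 GBP
1.0674 GBP × 11.9 = 12.70206 SEK

12.702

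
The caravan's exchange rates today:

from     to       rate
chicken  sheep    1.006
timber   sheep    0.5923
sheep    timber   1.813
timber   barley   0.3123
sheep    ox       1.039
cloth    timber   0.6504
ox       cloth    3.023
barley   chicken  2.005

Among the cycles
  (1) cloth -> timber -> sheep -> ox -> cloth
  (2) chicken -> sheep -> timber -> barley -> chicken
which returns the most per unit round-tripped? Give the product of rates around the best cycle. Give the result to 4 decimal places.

1.2100

(1) 0.6504 × 0.5923 × 1.039 × 3.023 = 1.20997
(2) 1.006 × 1.813 × 0.3123 × 2.005 = 1.14204
Highest is cycle (1) at 1.2100 (>1, arbitrage).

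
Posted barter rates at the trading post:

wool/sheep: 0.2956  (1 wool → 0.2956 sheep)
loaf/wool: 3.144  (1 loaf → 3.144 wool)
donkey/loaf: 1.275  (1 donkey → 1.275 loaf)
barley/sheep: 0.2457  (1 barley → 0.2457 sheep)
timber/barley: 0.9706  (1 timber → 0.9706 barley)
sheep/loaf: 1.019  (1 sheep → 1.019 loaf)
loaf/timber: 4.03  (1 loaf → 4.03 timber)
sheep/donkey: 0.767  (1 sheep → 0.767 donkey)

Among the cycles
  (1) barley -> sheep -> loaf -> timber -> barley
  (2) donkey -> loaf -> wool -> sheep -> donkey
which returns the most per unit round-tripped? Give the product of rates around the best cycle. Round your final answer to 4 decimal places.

0.9793

(1) 0.2457 × 1.019 × 4.03 × 0.9706 = 0.97932
(2) 1.275 × 3.144 × 0.2956 × 0.767 = 0.90885
Highest is cycle (1) at 0.9793 (≤1, no arbitrage).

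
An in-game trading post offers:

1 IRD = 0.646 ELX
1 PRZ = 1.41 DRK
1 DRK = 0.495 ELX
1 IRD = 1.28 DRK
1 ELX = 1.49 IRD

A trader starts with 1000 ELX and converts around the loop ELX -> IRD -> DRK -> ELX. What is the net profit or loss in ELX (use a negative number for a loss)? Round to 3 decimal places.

1000 ELX × 1.49 = 1490 IRD
1490 IRD × 1.28 = 1907.2 DRK
1907.2 DRK × 0.495 = 944.064 ELX
Net change: 944.064 − 1000 = -55.936 ELX

-55.936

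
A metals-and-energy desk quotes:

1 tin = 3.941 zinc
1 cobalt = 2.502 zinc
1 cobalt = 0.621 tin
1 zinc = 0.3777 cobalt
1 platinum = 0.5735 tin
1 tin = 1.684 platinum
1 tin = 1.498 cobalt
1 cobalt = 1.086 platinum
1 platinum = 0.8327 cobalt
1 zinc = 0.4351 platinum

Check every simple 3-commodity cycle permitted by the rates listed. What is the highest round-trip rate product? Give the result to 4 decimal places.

platinum→tin→zinc→platinum: 0.5735 × 3.941 × 0.4351 = 0.98340
platinum→tin→cobalt→platinum: 0.5735 × 1.498 × 1.086 = 0.93299
tin→zinc→cobalt→tin: 3.941 × 0.3777 × 0.621 = 0.92437
platinum→cobalt→zinc→platinum: 0.8327 × 2.502 × 0.4351 = 0.90649
platinum→cobalt→tin→platinum: 0.8327 × 0.621 × 1.684 = 0.87081
Maximum is platinum→tin→zinc→platinum at 0.9834; no arbitrage — every cycle loses value.

0.9834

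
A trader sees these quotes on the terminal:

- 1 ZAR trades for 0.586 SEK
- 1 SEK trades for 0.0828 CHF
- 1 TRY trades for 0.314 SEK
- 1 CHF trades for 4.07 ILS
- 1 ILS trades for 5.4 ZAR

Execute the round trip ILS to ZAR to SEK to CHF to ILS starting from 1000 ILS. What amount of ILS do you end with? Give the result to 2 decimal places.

1066.39

1000 ILS × 5.4 = 5400 ZAR
5400 ZAR × 0.586 = 3164.4 SEK
3164.4 SEK × 0.0828 = 262.01232 CHF
262.01232 CHF × 4.07 = 1066.3901424 ILS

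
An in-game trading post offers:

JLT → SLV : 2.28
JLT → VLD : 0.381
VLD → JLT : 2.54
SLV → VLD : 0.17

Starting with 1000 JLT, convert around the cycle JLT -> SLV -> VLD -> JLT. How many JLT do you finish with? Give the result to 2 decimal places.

984.50

1000 JLT × 2.28 = 2280 SLV
2280 SLV × 0.17 = 387.6 VLD
387.6 VLD × 2.54 = 984.504 JLT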